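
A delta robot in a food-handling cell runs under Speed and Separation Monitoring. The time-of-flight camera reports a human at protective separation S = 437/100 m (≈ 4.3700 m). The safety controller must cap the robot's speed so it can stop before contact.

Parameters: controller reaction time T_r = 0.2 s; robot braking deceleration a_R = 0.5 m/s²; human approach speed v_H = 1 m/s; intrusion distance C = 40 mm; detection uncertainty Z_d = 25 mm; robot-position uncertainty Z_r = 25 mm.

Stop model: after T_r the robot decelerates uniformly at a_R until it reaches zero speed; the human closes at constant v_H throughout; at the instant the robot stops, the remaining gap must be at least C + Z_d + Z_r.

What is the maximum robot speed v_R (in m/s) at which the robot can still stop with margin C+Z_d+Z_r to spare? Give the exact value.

quadratic (1)·v² + (11/5)·v + (-102/25) = 0
  disc = (11/5)² − 4·(1)·(-102/25) = 529/25 ; √disc = 23/5
  v_R = (−(11/5) + 23/5) / (2·(1)) = 6/5 m/s
check:
braking lasts T_s = (6/5)/(1/2) = 2.4000 s
robot covers v_R·T_r = 1.2000·0.2000 = 0.2400 m before braking
braking distance = 1.2000²/(2·0.5000) = 1.4400 m
human over T_r+T_s: 1.0000·(0.2000+2.4000) = 2.6000 m
C+Z_d+Z_r = 0.0400+0.0250+0.0250 = 0.0900 m
sum ≈ 0.2400+1.4400+2.6000+0.0900 ≈ 4.3700 m = S ✓

v_R_max = 6/5 m/s = 1.2000 m/s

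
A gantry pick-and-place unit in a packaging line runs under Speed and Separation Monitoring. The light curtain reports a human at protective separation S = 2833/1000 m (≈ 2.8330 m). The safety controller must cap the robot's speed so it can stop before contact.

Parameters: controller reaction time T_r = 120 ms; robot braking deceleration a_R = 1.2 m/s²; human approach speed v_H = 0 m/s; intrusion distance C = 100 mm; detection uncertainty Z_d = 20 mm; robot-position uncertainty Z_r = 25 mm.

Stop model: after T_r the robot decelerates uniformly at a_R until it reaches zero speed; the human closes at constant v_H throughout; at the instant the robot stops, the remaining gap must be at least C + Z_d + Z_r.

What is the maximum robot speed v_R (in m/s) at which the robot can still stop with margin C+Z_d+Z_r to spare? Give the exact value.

collect terms ⇒ (5/12)·v_R² + (3/25)·v_R + (-336/125) = 0
  disc = (3/25)² − 4·(5/12)·(-336/125) = 2809/625 ; √disc = 53/25
  v_R = (−(3/25) + 53/25) / (2·(5/12)) = 12/5 m/s
check:
T_s = v_R/a_R = (12/5)/(6/5) = 2.0000 s
robot covers v_R·T_r = 2.4000·0.1200 = 0.2880 m before braking
robot under decel: 2.4000²/(2·1.2000) = 2.4000 m
human closes 0.0000·2.1200 = 0.0000 m
margins: 0.1000+0.0200+0.0250 = 0.1450 m
sum ≈ 0.2880+2.4000+0.0000+0.1450 ≈ 2.8330 m = S ✓

v_R_max = 12/5 m/s = 2.4000 m/s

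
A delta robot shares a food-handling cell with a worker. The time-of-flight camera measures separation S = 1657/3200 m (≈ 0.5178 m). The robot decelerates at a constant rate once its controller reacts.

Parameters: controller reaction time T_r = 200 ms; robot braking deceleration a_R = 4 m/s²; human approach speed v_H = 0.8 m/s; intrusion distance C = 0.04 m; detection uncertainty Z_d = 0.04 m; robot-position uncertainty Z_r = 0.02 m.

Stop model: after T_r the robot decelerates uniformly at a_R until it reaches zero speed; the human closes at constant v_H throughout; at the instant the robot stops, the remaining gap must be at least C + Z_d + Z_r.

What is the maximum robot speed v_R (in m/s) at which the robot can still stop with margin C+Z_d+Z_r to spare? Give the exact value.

v_R_max = 11/20 m/s = 0.5500 m/s

at the boundary: (1/8)·v² + (2/5)·v + (-33/128) = 0
  disc = (2/5)² − 4·(1/8)·(-33/128) = 1849/6400 ; √disc = 43/80
  v_R = (−(2/5) + 43/80) / (2·(1/8)) = 11/20 m/s
check:
T_s = v_R/a_R = (11/20)/4 = 0.1375 s
reaction-phase robot travel = 0.5500·0.2000 = 0.1100 m
braking distance = 0.5500²/(2·4.0000) = 0.0378 m
human closes 0.8000·0.3375 = 0.2700 m
residual clearance needed = 0.0400+0.0400+0.0200 = 0.1000 m
sum ≈ 0.1100+0.0378+0.2700+0.1000 ≈ 0.5178 m = S ✓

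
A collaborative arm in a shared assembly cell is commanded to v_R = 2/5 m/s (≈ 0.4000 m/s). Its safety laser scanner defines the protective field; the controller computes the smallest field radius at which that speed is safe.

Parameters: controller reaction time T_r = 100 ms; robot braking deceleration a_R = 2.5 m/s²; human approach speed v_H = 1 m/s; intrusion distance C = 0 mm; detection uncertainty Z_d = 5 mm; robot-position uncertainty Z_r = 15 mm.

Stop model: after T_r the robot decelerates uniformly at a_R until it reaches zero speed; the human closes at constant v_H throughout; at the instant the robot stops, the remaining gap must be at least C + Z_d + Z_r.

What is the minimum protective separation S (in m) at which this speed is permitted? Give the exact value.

T_s = v_R/a_R = (2/5)/(5/2) = 0.1600 s
robot in T_r: 0.4000·0.1000 = 0.0400 m
braking distance = 0.4000²/(2·2.5000) = 0.0320 m
human over T_r+T_s: 1.0000·(0.1000+0.1600) = 0.2600 m
residual clearance needed = 0.0000+0.0050+0.0150 = 0.0200 m
S_min ≈ 0.0400+0.0320+0.2600+0.0200  ⇒  S_min = 44/125 m

S_min = 44/125 m = 0.3520 m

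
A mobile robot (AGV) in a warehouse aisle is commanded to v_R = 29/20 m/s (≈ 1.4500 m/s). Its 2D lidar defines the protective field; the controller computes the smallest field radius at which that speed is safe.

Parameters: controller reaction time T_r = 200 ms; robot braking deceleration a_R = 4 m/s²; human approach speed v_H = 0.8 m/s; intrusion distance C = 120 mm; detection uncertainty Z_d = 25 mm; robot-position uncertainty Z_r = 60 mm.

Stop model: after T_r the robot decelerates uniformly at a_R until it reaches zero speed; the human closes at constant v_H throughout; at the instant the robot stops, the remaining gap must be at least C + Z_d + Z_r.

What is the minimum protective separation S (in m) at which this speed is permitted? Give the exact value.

braking lasts T_s = (29/20)/4 = 0.3625 s
robot in T_r: 1.4500·0.2000 = 0.2900 m
robot covers 1.4500·0.3625 − ½·4.0000·0.3625² = 0.2628 m while stopping
human closes 0.8000·0.5625 = 0.4500 m
C+Z_d+Z_r = 0.1200+0.0250+0.0600 = 0.2050 m
S_min ≈ 0.2900+0.2628+0.4500+0.2050  ⇒  S_min = 773/640 m

S_min = 773/640 m = 1.2078 m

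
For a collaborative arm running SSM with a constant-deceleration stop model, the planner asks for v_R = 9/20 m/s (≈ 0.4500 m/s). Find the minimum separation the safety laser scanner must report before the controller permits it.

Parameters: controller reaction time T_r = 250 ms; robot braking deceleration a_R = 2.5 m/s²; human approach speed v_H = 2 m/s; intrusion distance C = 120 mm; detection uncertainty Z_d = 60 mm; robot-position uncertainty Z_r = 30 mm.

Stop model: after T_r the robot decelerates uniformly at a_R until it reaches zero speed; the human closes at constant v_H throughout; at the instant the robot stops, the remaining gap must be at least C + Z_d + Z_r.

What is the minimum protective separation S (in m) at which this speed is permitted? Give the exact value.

braking lasts T_s = (9/20)/(5/2) = 0.1800 s
robot covers v_R·T_r = 0.4500·0.2500 = 0.1125 m before braking
braking distance = 0.4500²/(2·2.5000) = 0.0405 m
person approaches 2.0000·(0.2500+0.1800) = 0.8600 m
residual clearance needed = 0.1200+0.0600+0.0300 = 0.2100 m
S_min ≈ 0.1125+0.0405+0.8600+0.2100  ⇒  S_min = 1223/1000 m

S_min = 1223/1000 m = 1.2230 m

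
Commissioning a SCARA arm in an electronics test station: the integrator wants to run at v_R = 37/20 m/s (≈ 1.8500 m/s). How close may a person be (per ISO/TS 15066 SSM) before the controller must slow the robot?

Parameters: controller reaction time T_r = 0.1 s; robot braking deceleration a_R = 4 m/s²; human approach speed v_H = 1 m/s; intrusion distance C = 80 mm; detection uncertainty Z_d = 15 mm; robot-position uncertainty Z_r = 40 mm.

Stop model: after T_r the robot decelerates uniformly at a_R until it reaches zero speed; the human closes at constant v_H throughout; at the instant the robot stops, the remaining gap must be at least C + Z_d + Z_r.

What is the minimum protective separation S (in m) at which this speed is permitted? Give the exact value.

stop time T_s = (37/20)/4 = 0.4625 s
robot covers v_R·T_r = 1.8500·0.1000 = 0.1850 m before braking
robot under decel: 1.8500²/(2·4.0000) = 0.4278 m
person approaches 1.0000·(0.1000+0.4625) = 0.5625 m
residual clearance needed = 0.0800+0.0150+0.0400 = 0.1350 m
S_min ≈ 0.1850+0.4278+0.5625+0.1350  ⇒  S_min = 4193/3200 m

S_min = 4193/3200 m = 1.3103 m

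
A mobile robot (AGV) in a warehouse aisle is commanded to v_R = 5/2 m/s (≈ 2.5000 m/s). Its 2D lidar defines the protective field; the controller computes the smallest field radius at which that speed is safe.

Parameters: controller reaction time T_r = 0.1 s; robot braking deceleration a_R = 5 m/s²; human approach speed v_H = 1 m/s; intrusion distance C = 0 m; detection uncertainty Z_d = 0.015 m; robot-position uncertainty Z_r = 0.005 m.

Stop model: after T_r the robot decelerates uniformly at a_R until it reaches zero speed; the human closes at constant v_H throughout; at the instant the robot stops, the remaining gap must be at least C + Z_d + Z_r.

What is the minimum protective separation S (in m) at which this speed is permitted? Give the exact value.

braking lasts T_s = (5/2)/5 = 0.5000 s
robot in T_r: 2.5000·0.1000 = 0.2500 m
robot covers 2.5000·0.5000 − ½·5.0000·0.5000² = 0.6250 m while stopping
human over T_r+T_s: 1.0000·(0.1000+0.5000) = 0.6000 m
C+Z_d+Z_r = 0.0000+0.0150+0.0050 = 0.0200 m
S_min ≈ 0.2500+0.6250+0.6000+0.0200  ⇒  S_min = 299/200 m

S_min = 299/200 m = 1.4950 m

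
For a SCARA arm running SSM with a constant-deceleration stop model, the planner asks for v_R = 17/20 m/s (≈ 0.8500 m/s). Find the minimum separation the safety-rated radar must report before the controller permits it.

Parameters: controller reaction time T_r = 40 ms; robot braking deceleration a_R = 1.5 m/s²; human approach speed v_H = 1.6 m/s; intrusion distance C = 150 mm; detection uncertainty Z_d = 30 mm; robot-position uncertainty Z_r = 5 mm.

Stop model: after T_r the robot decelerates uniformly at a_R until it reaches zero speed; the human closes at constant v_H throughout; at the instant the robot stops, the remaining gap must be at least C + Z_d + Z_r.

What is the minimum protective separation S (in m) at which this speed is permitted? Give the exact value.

S_min = 2861/2000 m = 1.4305 m

stop time T_s = (17/20)/(3/2) = 0.5667 s
reaction-phase robot travel = 0.8500·0.0400 = 0.0340 m
robot under decel: 0.8500²/(2·1.5000) = 0.2408 m
person approaches 1.6000·(0.0400+0.5667) = 0.9707 m
residual clearance needed = 0.1500+0.0300+0.0050 = 0.1850 m
S_min ≈ 0.0340+0.2408+0.9707+0.1850  ⇒  S_min = 2861/2000 m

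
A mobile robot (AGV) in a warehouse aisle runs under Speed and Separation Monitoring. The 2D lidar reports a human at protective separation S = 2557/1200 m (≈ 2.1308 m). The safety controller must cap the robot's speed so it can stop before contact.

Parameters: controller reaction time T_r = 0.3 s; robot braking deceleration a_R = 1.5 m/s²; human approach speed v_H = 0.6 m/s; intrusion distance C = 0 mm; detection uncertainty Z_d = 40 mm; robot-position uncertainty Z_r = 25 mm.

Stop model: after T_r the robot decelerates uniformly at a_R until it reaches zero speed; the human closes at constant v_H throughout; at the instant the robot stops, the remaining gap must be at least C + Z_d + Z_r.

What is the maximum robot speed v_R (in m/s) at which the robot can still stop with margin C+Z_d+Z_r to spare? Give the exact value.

collect terms ⇒ (1/3)·v_R² + (7/10)·v_R + (-2263/1200) = 0
  disc = (7/10)² − 4·(1/3)·(-2263/1200) = 676/225 ; √disc = 26/15
  v_R = (−(7/10) + 26/15) / (2·(1/3)) = 31/20 m/s
check:
stop time T_s = (31/20)/(3/2) = 1.0333 s
robot covers v_R·T_r = 1.5500·0.3000 = 0.4650 m before braking
braking distance = 1.5500²/(2·1.5000) = 0.8008 m
person approaches 0.6000·(0.3000+1.0333) = 0.8000 m
margins: 0.0000+0.0400+0.0250 = 0.0650 m
sum ≈ 0.4650+0.8008+0.8000+0.0650 ≈ 2.1308 m = S ✓

v_R_max = 31/20 m/s = 1.5500 m/s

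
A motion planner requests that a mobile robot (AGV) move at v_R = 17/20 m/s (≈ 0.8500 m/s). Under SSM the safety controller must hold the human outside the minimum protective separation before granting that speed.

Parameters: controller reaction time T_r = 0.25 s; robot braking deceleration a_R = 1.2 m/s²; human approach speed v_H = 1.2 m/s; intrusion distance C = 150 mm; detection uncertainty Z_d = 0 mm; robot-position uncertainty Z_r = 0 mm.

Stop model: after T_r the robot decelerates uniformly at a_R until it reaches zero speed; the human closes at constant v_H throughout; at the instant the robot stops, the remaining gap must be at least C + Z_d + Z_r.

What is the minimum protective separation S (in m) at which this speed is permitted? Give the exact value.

stop time T_s = (17/20)/(6/5) = 0.7083 s
robot in T_r: 0.8500·0.2500 = 0.2125 m
robot under decel: 0.8500²/(2·1.2000) = 0.3010 m
person approaches 1.2000·(0.2500+0.7083) = 1.1500 m
residual clearance needed = 0.1500+0.0000+0.0000 = 0.1500 m
S_min ≈ 0.2125+0.3010+1.1500+0.1500  ⇒  S_min = 1741/960 m

S_min = 1741/960 m = 1.8135 m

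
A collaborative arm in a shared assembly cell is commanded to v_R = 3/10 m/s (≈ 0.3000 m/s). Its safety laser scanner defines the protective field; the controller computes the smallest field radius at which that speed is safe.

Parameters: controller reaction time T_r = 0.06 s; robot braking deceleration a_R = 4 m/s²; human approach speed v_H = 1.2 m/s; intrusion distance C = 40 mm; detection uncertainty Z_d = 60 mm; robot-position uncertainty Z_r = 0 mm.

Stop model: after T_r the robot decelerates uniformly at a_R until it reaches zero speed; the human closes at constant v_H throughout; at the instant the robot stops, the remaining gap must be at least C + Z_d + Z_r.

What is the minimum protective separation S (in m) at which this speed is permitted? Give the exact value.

S_min = 233/800 m = 0.2913 m

stop time T_s = (3/10)/4 = 0.0750 s
robot covers v_R·T_r = 0.3000·0.0600 = 0.0180 m before braking
robot under decel: 0.3000²/(2·4.0000) = 0.0112 m
person approaches 1.2000·(0.0600+0.0750) = 0.1620 m
C+Z_d+Z_r = 0.0400+0.0600+0.0000 = 0.1000 m
S_min ≈ 0.0180+0.0112+0.1620+0.1000  ⇒  S_min = 233/800 m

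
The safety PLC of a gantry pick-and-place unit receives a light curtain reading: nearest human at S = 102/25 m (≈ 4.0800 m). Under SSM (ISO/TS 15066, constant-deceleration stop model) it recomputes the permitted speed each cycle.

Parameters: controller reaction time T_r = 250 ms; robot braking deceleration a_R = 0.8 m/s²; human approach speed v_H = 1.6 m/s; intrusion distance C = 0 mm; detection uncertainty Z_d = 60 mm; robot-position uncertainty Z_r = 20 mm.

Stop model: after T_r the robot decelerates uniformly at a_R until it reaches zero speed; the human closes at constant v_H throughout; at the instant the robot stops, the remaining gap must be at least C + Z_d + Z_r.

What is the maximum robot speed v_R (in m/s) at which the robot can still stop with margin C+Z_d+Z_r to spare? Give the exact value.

v_R_max = 6/5 m/s = 1.2000 m/s

quadratic (5/8)·v² + (9/4)·v + (-18/5) = 0
  disc = (9/4)² − 4·(5/8)·(-18/5) = 225/16 ; √disc = 15/4
  v_R = (−(9/4) + 15/4) / (2·(5/8)) = 6/5 m/s
check:
stop time T_s = (6/5)/(4/5) = 1.5000 s
reaction-phase robot travel = 1.2000·0.2500 = 0.3000 m
robot under decel: 1.2000²/(2·0.8000) = 0.9000 m
human closes 1.6000·1.7500 = 2.8000 m
residual clearance needed = 0.0000+0.0600+0.0200 = 0.0800 m
sum ≈ 0.3000+0.9000+2.8000+0.0800 ≈ 4.0800 m = S ✓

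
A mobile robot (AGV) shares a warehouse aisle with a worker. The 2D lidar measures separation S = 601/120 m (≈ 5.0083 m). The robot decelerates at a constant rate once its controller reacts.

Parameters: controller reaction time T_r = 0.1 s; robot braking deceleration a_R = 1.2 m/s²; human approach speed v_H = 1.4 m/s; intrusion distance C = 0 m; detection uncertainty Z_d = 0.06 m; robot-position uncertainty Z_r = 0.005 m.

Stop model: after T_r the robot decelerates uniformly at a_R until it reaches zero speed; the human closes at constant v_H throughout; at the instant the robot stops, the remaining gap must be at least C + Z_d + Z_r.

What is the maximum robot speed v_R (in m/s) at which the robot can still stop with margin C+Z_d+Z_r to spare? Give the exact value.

v_R_max = 11/5 m/s = 2.2000 m/s

at the boundary: (5/12)·v² + (19/15)·v + (-1441/300) = 0
  disc = (19/15)² − 4·(5/12)·(-1441/300) = 961/100 ; √disc = 31/10
  v_R = (−(19/15) + 31/10) / (2·(5/12)) = 11/5 m/s
check:
braking lasts T_s = (11/5)/(6/5) = 1.8333 s
reaction-phase robot travel = 2.2000·0.1000 = 0.2200 m
robot covers 2.2000·1.8333 − ½·1.2000·1.8333² = 2.0167 m while stopping
human closes 1.4000·1.9333 = 2.7067 m
C+Z_d+Z_r = 0.0000+0.0600+0.0050 = 0.0650 m
sum ≈ 0.2200+2.0167+2.7067+0.0650 ≈ 5.0083 m = S ✓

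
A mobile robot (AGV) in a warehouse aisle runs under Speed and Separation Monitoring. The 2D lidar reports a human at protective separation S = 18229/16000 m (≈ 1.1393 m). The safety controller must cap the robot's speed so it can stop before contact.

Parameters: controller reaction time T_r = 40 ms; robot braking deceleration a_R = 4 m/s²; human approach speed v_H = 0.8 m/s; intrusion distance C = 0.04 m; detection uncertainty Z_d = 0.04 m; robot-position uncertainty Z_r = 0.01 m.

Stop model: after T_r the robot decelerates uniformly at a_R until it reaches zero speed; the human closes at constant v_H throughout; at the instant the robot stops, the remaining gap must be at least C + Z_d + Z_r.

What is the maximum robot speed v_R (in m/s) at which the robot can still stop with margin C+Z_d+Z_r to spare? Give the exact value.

at the boundary: (1/8)·v² + (6/25)·v + (-16277/16000) = 0
  disc = (6/25)² − 4·(1/8)·(-16277/16000) = 90601/160000 ; √disc = 301/400
  v_R = (−(6/25) + 301/400) / (2·(1/8)) = 41/20 m/s
check:
T_s = v_R/a_R = (41/20)/4 = 0.5125 s
robot in T_r: 2.0500·0.0400 = 0.0820 m
robot under decel: 2.0500²/(2·4.0000) = 0.5253 m
human closes 0.8000·0.5525 = 0.4420 m
residual clearance needed = 0.0400+0.0400+0.0100 = 0.0900 m
sum ≈ 0.0820+0.5253+0.4420+0.0900 ≈ 1.1393 m = S ✓

v_R_max = 41/20 m/s = 2.0500 m/s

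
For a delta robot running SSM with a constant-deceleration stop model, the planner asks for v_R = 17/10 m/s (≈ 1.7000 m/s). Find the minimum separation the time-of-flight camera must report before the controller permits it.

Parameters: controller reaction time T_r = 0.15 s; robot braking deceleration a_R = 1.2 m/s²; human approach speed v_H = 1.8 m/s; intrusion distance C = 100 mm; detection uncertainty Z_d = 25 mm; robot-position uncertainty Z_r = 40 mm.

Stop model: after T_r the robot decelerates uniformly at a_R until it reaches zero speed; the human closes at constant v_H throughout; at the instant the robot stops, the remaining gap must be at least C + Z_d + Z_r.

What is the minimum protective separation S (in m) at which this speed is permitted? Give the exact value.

T_s = v_R/a_R = (17/10)/(6/5) = 1.4167 s
reaction-phase robot travel = 1.7000·0.1500 = 0.2550 m
robot covers 1.7000·1.4167 − ½·1.2000·1.4167² = 1.2042 m while stopping
human closes 1.8000·1.5667 = 2.8200 m
margins: 0.1000+0.0250+0.0400 = 0.1650 m
S_min ≈ 0.2550+1.2042+2.8200+0.1650  ⇒  S_min = 5333/1200 m

S_min = 5333/1200 m = 4.4442 m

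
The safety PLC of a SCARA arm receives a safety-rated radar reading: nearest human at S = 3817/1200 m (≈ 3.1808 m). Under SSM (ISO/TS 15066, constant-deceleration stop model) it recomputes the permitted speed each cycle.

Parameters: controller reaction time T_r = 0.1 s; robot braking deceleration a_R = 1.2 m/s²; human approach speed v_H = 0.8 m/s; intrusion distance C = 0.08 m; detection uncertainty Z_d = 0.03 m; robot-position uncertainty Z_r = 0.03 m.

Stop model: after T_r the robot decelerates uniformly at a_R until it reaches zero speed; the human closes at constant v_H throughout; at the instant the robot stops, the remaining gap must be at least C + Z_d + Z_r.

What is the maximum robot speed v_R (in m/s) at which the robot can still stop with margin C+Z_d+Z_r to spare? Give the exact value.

v_R_max = 19/10 m/s = 1.9000 m/s

quadratic (5/12)·v² + (23/30)·v + (-3553/1200) = 0
  disc = (23/30)² − 4·(5/12)·(-3553/1200) = 2209/400 ; √disc = 47/20
  v_R = (−(23/30) + 47/20) / (2·(5/12)) = 19/10 m/s
check:
stop time T_s = (19/10)/(6/5) = 1.5833 s
reaction-phase robot travel = 1.9000·0.1000 = 0.1900 m
braking distance = 1.9000²/(2·1.2000) = 1.5042 m
human closes 0.8000·1.6833 = 1.3467 m
C+Z_d+Z_r = 0.0800+0.0300+0.0300 = 0.1400 m
sum ≈ 0.1900+1.5042+1.3467+0.1400 ≈ 3.1808 m = S ✓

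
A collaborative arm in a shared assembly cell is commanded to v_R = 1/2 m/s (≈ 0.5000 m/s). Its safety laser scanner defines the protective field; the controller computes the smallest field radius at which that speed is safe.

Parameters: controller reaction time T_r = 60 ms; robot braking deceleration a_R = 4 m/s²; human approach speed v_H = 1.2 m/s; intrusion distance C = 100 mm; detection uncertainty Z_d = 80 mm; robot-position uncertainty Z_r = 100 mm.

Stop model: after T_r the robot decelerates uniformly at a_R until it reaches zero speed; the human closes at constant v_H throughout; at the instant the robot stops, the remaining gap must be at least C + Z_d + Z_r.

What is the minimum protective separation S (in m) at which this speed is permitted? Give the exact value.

stop time T_s = (1/2)/4 = 0.1250 s
robot covers v_R·T_r = 0.5000·0.0600 = 0.0300 m before braking
braking distance = 0.5000²/(2·4.0000) = 0.0312 m
human over T_r+T_s: 1.2000·(0.0600+0.1250) = 0.2220 m
residual clearance needed = 0.1000+0.0800+0.1000 = 0.2800 m
S_min ≈ 0.0300+0.0312+0.2220+0.2800  ⇒  S_min = 2253/4000 m

S_min = 2253/4000 m = 0.5633 m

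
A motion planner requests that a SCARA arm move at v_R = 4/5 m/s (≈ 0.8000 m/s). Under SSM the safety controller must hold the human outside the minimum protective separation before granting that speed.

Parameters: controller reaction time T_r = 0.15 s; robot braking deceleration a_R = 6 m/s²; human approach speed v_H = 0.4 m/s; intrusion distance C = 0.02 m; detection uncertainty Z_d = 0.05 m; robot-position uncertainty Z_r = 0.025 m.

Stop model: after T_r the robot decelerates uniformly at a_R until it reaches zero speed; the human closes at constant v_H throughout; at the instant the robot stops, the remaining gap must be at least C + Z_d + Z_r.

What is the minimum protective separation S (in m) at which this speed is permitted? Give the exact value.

S_min = 229/600 m = 0.3817 m

braking lasts T_s = (4/5)/6 = 0.1333 s
robot covers v_R·T_r = 0.8000·0.1500 = 0.1200 m before braking
robot under decel: 0.8000²/(2·6.0000) = 0.0533 m
human over T_r+T_s: 0.4000·(0.1500+0.1333) = 0.1133 m
C+Z_d+Z_r = 0.0200+0.0500+0.0250 = 0.0950 m
S_min ≈ 0.1200+0.0533+0.1133+0.0950  ⇒  S_min = 229/600 m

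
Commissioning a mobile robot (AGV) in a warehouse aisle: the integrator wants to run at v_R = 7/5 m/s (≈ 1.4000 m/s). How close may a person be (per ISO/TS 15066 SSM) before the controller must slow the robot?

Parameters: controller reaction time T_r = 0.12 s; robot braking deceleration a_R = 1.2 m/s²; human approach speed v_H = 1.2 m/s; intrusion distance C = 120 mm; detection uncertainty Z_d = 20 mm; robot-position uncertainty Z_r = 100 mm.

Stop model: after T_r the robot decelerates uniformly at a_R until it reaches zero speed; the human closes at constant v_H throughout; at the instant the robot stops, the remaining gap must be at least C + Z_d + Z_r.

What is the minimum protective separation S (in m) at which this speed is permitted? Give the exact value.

stop time T_s = (7/5)/(6/5) = 1.1667 s
robot in T_r: 1.4000·0.1200 = 0.1680 m
robot covers 1.4000·1.1667 − ½·1.2000·1.1667² = 0.8167 m while stopping
person approaches 1.2000·(0.1200+1.1667) = 1.5440 m
margins: 0.1200+0.0200+0.1000 = 0.2400 m
S_min ≈ 0.1680+0.8167+1.5440+0.2400  ⇒  S_min = 4153/1500 m

S_min = 4153/1500 m = 2.7687 m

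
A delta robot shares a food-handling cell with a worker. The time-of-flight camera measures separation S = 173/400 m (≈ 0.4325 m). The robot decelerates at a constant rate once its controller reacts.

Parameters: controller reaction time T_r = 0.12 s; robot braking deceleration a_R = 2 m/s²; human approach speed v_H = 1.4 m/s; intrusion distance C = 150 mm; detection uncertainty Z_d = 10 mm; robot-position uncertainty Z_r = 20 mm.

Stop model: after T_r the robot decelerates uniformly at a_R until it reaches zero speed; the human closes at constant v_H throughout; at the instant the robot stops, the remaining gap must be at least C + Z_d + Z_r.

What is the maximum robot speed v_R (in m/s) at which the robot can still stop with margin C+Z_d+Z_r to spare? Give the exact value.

v_R_max = 1/10 m/s = 0.1000 m/s

at the boundary: (1/4)·v² + (41/50)·v + (-169/2000) = 0
  disc = (41/50)² − 4·(1/4)·(-169/2000) = 7569/10000 ; √disc = 87/100
  v_R = (−(41/50) + 87/100) / (2·(1/4)) = 1/10 m/s
check:
T_s = v_R/a_R = (1/10)/2 = 0.0500 s
robot covers v_R·T_r = 0.1000·0.1200 = 0.0120 m before braking
robot covers 0.1000·0.0500 − ½·2.0000·0.0500² = 0.0025 m while stopping
human over T_r+T_s: 1.4000·(0.1200+0.0500) = 0.2380 m
C+Z_d+Z_r = 0.1500+0.0100+0.0200 = 0.1800 m
sum ≈ 0.0120+0.0025+0.2380+0.1800 ≈ 0.4325 m = S ✓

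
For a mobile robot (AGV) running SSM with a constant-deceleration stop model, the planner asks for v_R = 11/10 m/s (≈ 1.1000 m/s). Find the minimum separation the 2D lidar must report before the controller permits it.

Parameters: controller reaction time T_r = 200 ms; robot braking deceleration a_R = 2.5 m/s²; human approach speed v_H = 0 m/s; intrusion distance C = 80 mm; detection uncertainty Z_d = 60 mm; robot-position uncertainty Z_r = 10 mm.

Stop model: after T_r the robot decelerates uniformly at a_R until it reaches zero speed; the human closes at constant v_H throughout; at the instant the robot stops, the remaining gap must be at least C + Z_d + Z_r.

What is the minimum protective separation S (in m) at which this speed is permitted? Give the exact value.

T_s = v_R/a_R = (11/10)/(5/2) = 0.4400 s
reaction-phase robot travel = 1.1000·0.2000 = 0.2200 m
robot covers 1.1000·0.4400 − ½·2.5000·0.4400² = 0.2420 m while stopping
human closes 0.0000·0.6400 = 0.0000 m
residual clearance needed = 0.0800+0.0600+0.0100 = 0.1500 m
S_min ≈ 0.2200+0.2420+0.0000+0.1500  ⇒  S_min = 153/250 m

S_min = 153/250 m = 0.6120 m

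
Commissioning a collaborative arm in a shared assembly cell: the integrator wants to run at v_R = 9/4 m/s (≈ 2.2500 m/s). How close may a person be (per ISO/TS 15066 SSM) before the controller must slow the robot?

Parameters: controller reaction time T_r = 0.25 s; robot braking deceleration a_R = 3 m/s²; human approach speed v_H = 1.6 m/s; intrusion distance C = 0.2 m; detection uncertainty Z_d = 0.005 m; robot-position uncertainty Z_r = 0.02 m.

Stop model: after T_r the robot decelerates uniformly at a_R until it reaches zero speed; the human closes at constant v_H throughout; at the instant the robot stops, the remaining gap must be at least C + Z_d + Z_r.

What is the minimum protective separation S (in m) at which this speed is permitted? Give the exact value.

stop time T_s = (9/4)/3 = 0.7500 s
reaction-phase robot travel = 2.2500·0.2500 = 0.5625 m
braking distance = 2.2500²/(2·3.0000) = 0.8438 m
human over T_r+T_s: 1.6000·(0.2500+0.7500) = 1.6000 m
margins: 0.2000+0.0050+0.0200 = 0.2250 m
S_min ≈ 0.5625+0.8438+1.6000+0.2250  ⇒  S_min = 517/160 m

S_min = 517/160 m = 3.2313 m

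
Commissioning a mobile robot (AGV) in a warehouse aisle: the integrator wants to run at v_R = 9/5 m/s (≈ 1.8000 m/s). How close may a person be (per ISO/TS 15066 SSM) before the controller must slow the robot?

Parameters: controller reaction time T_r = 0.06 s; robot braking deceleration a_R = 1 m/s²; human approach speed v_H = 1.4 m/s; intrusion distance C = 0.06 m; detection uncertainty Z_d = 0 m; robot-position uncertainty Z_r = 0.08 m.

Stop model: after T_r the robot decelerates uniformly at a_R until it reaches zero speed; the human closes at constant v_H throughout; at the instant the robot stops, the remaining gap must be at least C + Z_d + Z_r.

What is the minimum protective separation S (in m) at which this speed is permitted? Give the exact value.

S_min = 559/125 m = 4.4720 m

stop time T_s = (9/5)/1 = 1.8000 s
robot in T_r: 1.8000·0.0600 = 0.1080 m
braking distance = 1.8000²/(2·1.0000) = 1.6200 m
human closes 1.4000·1.8600 = 2.6040 m
margins: 0.0600+0.0000+0.0800 = 0.1400 m
S_min ≈ 0.1080+1.6200+2.6040+0.1400  ⇒  S_min = 559/125 m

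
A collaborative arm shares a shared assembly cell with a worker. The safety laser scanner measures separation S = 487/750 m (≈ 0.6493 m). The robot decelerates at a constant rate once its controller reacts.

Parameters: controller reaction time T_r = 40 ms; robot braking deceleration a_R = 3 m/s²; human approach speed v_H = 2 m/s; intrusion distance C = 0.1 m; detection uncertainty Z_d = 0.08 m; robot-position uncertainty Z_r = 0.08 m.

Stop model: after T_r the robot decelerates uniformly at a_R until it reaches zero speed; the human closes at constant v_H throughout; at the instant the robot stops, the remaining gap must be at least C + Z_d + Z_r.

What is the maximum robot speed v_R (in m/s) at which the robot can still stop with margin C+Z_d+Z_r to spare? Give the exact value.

at the boundary: (1/6)·v² + (53/75)·v + (-116/375) = 0
  disc = (53/75)² − 4·(1/6)·(-116/375) = 441/625 ; √disc = 21/25
  v_R = (−(53/75) + 21/25) / (2·(1/6)) = 2/5 m/s
check:
T_s = v_R/a_R = (2/5)/3 = 0.1333 s
robot covers v_R·T_r = 0.4000·0.0400 = 0.0160 m before braking
braking distance = 0.4000²/(2·3.0000) = 0.0267 m
human closes 2.0000·0.1733 = 0.3467 m
C+Z_d+Z_r = 0.1000+0.0800+0.0800 = 0.2600 m
sum ≈ 0.0160+0.0267+0.3467+0.2600 ≈ 0.6493 m = S ✓

v_R_max = 2/5 m/s = 0.4000 m/s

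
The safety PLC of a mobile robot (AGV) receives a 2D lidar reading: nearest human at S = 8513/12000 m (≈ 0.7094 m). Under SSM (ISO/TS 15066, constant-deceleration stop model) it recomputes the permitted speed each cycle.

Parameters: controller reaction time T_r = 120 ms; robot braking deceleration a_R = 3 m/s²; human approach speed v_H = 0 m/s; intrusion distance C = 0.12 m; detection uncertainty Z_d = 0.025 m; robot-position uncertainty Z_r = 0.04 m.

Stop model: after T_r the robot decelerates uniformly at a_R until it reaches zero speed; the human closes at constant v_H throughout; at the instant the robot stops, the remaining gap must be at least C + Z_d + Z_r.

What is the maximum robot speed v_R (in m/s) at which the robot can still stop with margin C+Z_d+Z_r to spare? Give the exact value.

v_R_max = 29/20 m/s = 1.4500 m/s

quadratic (1/6)·v² + (3/25)·v + (-6293/12000) = 0
  disc = (3/25)² − 4·(1/6)·(-6293/12000) = 32761/90000 ; √disc = 181/300
  v_R = (−(3/25) + 181/300) / (2·(1/6)) = 29/20 m/s
check:
braking lasts T_s = (29/20)/3 = 0.4833 s
robot covers v_R·T_r = 1.4500·0.1200 = 0.1740 m before braking
braking distance = 1.4500²/(2·3.0000) = 0.3504 m
human closes 0.0000·0.6033 = 0.0000 m
margins: 0.1200+0.0250+0.0400 = 0.1850 m
sum ≈ 0.1740+0.3504+0.0000+0.1850 ≈ 0.7094 m = S ✓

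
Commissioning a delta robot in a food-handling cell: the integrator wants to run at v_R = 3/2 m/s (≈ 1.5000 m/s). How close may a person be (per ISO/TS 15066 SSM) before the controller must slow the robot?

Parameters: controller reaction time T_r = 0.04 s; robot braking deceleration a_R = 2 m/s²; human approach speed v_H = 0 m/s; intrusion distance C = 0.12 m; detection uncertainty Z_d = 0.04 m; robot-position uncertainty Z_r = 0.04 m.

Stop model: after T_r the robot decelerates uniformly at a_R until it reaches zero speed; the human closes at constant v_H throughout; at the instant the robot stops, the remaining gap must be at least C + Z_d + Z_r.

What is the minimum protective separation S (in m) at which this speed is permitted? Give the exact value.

braking lasts T_s = (3/2)/2 = 0.7500 s
robot covers v_R·T_r = 1.5000·0.0400 = 0.0600 m before braking
braking distance = 1.5000²/(2·2.0000) = 0.5625 m
person approaches 0.0000·(0.0400+0.7500) = 0.0000 m
margins: 0.1200+0.0400+0.0400 = 0.2000 m
S_min ≈ 0.0600+0.5625+0.0000+0.2000  ⇒  S_min = 329/400 m

S_min = 329/400 m = 0.8225 m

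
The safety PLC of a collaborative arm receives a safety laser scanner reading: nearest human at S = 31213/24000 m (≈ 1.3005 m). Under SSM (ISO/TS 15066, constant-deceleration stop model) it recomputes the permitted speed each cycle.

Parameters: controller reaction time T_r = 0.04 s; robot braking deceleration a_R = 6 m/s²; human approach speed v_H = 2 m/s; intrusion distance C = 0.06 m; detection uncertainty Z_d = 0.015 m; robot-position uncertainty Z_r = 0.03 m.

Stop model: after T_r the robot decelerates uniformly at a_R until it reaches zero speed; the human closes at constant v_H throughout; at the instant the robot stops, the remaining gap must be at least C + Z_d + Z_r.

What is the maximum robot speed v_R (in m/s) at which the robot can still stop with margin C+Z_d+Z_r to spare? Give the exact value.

collect terms ⇒ (1/12)·v_R² + (28/75)·v_R + (-26773/24000) = 0
  disc = (28/75)² − 4·(1/12)·(-26773/24000) = 20449/40000 ; √disc = 143/200
  v_R = (−(28/75) + 143/200) / (2·(1/12)) = 41/20 m/s
check:
braking lasts T_s = (41/20)/6 = 0.3417 s
reaction-phase robot travel = 2.0500·0.0400 = 0.0820 m
robot covers 2.0500·0.3417 − ½·6.0000·0.3417² = 0.3502 m while stopping
human over T_r+T_s: 2.0000·(0.0400+0.3417) = 0.7633 m
C+Z_d+Z_r = 0.0600+0.0150+0.0300 = 0.1050 m
sum ≈ 0.0820+0.3502+0.7633+0.1050 ≈ 1.3005 m = S ✓

v_R_max = 41/20 m/s = 2.0500 m/s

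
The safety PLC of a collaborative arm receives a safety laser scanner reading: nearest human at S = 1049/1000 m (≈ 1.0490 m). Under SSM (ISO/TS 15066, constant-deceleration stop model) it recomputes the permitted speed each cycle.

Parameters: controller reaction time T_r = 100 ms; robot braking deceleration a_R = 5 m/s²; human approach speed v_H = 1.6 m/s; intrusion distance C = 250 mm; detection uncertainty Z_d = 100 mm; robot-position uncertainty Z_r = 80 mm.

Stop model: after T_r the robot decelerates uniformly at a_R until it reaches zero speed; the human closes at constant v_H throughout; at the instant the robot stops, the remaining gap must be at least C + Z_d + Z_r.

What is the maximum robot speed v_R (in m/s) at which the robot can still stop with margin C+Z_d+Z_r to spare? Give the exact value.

v_R_max = 9/10 m/s = 0.9000 m/s

collect terms ⇒ (1/10)·v_R² + (21/50)·v_R + (-459/1000) = 0
  disc = (21/50)² − 4·(1/10)·(-459/1000) = 9/25 ; √disc = 3/5
  v_R = (−(21/50) + 3/5) / (2·(1/10)) = 9/10 m/s
check:
braking lasts T_s = (9/10)/5 = 0.1800 s
reaction-phase robot travel = 0.9000·0.1000 = 0.0900 m
braking distance = 0.9000²/(2·5.0000) = 0.0810 m
person approaches 1.6000·(0.1000+0.1800) = 0.4480 m
residual clearance needed = 0.2500+0.1000+0.0800 = 0.4300 m
sum ≈ 0.0900+0.0810+0.4480+0.4300 ≈ 1.0490 m = S ✓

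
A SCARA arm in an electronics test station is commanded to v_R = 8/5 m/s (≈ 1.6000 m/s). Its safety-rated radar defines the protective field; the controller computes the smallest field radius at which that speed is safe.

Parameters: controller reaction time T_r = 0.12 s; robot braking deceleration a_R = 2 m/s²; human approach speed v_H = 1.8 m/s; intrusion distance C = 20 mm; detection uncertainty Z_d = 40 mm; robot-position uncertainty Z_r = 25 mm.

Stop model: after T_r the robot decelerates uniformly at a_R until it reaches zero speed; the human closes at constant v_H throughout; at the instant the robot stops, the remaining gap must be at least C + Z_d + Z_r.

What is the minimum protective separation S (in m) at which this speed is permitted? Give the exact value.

S_min = 2573/1000 m = 2.5730 m

stop time T_s = (8/5)/2 = 0.8000 s
robot in T_r: 1.6000·0.1200 = 0.1920 m
robot covers 1.6000·0.8000 − ½·2.0000·0.8000² = 0.6400 m while stopping
person approaches 1.8000·(0.1200+0.8000) = 1.6560 m
margins: 0.0200+0.0400+0.0250 = 0.0850 m
S_min ≈ 0.1920+0.6400+1.6560+0.0850  ⇒  S_min = 2573/1000 m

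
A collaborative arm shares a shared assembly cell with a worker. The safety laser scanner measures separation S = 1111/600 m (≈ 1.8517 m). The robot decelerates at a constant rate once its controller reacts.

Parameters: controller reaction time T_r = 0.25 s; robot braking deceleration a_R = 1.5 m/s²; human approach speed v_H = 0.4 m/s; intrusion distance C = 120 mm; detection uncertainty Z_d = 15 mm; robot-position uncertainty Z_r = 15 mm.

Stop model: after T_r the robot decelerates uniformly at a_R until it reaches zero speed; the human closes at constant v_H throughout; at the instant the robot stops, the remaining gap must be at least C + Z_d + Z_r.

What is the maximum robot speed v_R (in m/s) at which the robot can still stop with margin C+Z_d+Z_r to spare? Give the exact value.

v_R_max = 31/20 m/s = 1.5500 m/s

quadratic (1/3)·v² + (31/60)·v + (-961/600) = 0
  disc = (31/60)² − 4·(1/3)·(-961/600) = 961/400 ; √disc = 31/20
  v_R = (−(31/60) + 31/20) / (2·(1/3)) = 31/20 m/s
check:
T_s = v_R/a_R = (31/20)/(3/2) = 1.0333 s
robot in T_r: 1.5500·0.2500 = 0.3875 m
robot under decel: 1.5500²/(2·1.5000) = 0.8008 m
human over T_r+T_s: 0.4000·(0.2500+1.0333) = 0.5133 m
residual clearance needed = 0.1200+0.0150+0.0150 = 0.1500 m
sum ≈ 0.3875+0.8008+0.5133+0.1500 ≈ 1.8517 m = S ✓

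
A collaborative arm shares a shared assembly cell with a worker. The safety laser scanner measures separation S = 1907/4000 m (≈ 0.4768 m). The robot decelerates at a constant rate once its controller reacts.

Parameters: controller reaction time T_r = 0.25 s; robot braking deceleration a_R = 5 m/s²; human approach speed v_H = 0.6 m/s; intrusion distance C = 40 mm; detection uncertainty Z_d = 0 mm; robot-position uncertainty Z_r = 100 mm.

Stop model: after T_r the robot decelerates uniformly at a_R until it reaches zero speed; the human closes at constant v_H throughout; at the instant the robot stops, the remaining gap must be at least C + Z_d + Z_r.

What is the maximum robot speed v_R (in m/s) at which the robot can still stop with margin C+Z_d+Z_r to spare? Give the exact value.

collect terms ⇒ (1/10)·v_R² + (37/100)·v_R + (-747/4000) = 0
  disc = (37/100)² − 4·(1/10)·(-747/4000) = 529/2500 ; √disc = 23/50
  v_R = (−(37/100) + 23/50) / (2·(1/10)) = 9/20 m/s
check:
braking lasts T_s = (9/20)/5 = 0.0900 s
robot covers v_R·T_r = 0.4500·0.2500 = 0.1125 m before braking
robot covers 0.4500·0.0900 − ½·5.0000·0.0900² = 0.0203 m while stopping
human closes 0.6000·0.3400 = 0.2040 m
residual clearance needed = 0.0400+0.0000+0.1000 = 0.1400 m
sum ≈ 0.1125+0.0203+0.2040+0.1400 ≈ 0.4768 m = S ✓

v_R_max = 9/20 m/s = 0.4500 m/s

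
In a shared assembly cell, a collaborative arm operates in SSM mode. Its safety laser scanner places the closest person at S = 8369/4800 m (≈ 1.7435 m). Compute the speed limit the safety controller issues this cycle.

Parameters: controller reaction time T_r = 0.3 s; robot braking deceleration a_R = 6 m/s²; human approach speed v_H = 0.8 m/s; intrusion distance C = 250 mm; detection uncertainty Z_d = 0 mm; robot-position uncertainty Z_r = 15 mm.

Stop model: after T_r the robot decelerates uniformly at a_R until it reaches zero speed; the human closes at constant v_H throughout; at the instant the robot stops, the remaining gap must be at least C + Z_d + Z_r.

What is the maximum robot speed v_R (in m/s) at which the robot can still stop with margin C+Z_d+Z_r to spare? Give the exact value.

v_R_max = 41/20 m/s = 2.0500 m/s

collect terms ⇒ (1/12)·v_R² + (13/30)·v_R + (-1189/960) = 0
  disc = (13/30)² − 4·(1/12)·(-1189/960) = 961/1600 ; √disc = 31/40
  v_R = (−(13/30) + 31/40) / (2·(1/12)) = 41/20 m/s
check:
braking lasts T_s = (41/20)/6 = 0.3417 s
reaction-phase robot travel = 2.0500·0.3000 = 0.6150 m
robot under decel: 2.0500²/(2·6.0000) = 0.3502 m
person approaches 0.8000·(0.3000+0.3417) = 0.5133 m
margins: 0.2500+0.0000+0.0150 = 0.2650 m
sum ≈ 0.6150+0.3502+0.5133+0.2650 ≈ 1.7435 m = S ✓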